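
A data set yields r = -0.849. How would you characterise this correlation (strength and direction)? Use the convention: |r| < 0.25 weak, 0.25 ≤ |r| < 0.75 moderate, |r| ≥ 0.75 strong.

r = -0.849 < 0 so the relationship is negative.
|r| = 0.849, which falls in the strong range.

strong negative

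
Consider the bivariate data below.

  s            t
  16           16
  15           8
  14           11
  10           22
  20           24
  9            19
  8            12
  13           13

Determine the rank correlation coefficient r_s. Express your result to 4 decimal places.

0.1190

Rank s: 7, 6, 5, 3, 8, 2, 1, 4
Rank t: 5, 1, 2, 7, 8, 6, 3, 4
d = rank(s) − rank(t): 2, 5, 3, -4, 0, -4, -2, 0; Σd² = 74
ρ = 1 − 6Σd² / [n(n²−1)] = 1 − 6×74 / (8×63) = 1 − 444/504 ≈ 0.1190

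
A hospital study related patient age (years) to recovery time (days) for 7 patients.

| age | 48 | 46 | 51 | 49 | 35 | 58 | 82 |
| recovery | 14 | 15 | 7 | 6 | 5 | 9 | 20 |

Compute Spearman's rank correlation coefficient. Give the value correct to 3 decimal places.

Rank age: 3, 2, 5, 4, 1, 6, 7
Rank recovery: 5, 6, 3, 2, 1, 4, 7
d = rank(age) − rank(recovery): -2, -4, 2, 2, 0, 2, 0; Σd² = 32
ρ = 1 − 6Σd² / [n(n²−1)] = 1 − 6×32 / (7×48) = 1 − 192/336 ≈ 0.429

0.429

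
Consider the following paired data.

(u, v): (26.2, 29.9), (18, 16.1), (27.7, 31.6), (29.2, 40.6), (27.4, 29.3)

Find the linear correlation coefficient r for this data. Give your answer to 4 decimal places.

n = 5, Σu = 128.5, Σv = 147.5, Σu² = 3381.13, Σv² = 4658.63, Σuv = 3936.84
nΣuv − ΣuΣv = 19684.2 − 18953.75 = 730.45
nΣu² − (Σu)² = 16905.65 − 16512.25 = 393.4; nΣv² − (Σv)² = 23293.15 − 21756.25 = 1536.9
r = 730.45 / √(393.4 × 1536.9) = 730.45 / 777.5709 ≈ 0.9394

0.9394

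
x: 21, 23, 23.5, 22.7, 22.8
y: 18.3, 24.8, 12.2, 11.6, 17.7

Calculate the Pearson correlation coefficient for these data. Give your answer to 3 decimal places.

-0.181

n = 5, Σx = 113, Σy = 84.6, Σx² = 2557.38, Σy² = 1546.62, Σxy = 1908.28
nΣxy − ΣxΣy = 9541.4 − 9559.8 = -18.4
nΣx² − (Σx)² = 12786.9 − 12769 = 17.9; nΣy² − (Σy)² = 7733.1 − 7157.16 = 575.94
r = -18.4 / √(17.9 × 575.94) = -18.4 / 101.5349 ≈ -0.181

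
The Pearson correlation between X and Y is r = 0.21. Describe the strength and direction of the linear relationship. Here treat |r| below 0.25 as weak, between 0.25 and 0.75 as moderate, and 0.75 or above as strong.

weak positive

r = 0.21 > 0 so the relationship is positive.
|r| = 0.21, which falls in the weak range.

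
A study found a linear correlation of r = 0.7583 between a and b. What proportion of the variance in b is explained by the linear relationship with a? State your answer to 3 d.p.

r² = (0.7583)² = 0.575

0.575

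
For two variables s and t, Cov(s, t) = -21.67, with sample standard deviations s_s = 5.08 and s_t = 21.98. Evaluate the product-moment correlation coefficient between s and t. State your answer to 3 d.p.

r = Cov(s,t) / (s_s · s_t) = -21.67 / (5.08 × 21.98)
  = -21.67 / 111.6584 ≈ -0.194

-0.194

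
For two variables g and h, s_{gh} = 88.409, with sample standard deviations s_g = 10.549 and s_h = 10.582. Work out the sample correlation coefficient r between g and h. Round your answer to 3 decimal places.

r = Cov(g,h) / (s_g · s_h) = 88.409 / (10.549 × 10.582)
  = 88.409 / 111.6295 ≈ 0.792

0.792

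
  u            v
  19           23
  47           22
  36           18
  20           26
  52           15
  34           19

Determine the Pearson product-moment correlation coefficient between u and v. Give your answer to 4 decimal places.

n = 6, Σu = 208, Σv = 123, Σu² = 8126, Σv² = 2599, Σuv = 4065
nΣuv − ΣuΣv = 24390 − 25584 = -1194
nΣu² − (Σu)² = 48756 − 43264 = 5492; nΣv² − (Σv)² = 15594 − 15129 = 465
r = -1194 / √(5492 × 465) = -1194 / 1598.0551 ≈ -0.7472

-0.7472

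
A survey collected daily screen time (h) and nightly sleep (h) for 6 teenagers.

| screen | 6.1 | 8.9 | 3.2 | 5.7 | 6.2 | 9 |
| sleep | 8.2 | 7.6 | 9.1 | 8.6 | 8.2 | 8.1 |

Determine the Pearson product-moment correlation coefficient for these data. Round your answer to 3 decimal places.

n = 6, Σx = 39.1, Σy = 49.8, Σx² = 278.59, Σy² = 414.62, Σxy = 319.54
nΣxy − ΣxΣy = 1917.24 − 1947.18 = -29.94
nΣx² − (Σx)² = 1671.54 − 1528.81 = 142.73; nΣy² − (Σy)² = 2487.72 − 2480.04 = 7.68
r = -29.94 / √(142.73 × 7.68) = -29.94 / 33.1084 ≈ -0.904

-0.904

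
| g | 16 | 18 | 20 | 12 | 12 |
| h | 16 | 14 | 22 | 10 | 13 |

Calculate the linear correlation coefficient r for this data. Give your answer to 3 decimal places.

0.844

n = 5, Σg = 78, Σh = 75, Σg² = 1268, Σh² = 1205, Σgh = 1224
nΣgh − ΣgΣh = 6120 − 5850 = 270
nΣg² − (Σg)² = 6340 − 6084 = 256; nΣh² − (Σh)² = 6025 − 5625 = 400
r = 270 / √(256 × 400) = 270 / 320.0000 ≈ 0.844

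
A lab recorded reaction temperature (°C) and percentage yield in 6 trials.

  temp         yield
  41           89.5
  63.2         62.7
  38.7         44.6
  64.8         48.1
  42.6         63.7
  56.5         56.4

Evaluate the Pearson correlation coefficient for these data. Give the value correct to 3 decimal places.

-0.307

n = 6, Σx = 306.8, Σy = 365, Σx² = 16378.98, Σy² = 23482.96, Σxy = 18375.26
nΣxy − ΣxΣy = 110251.56 − 111982 = -1730.44
nΣx² − (Σx)² = 98273.88 − 94126.24 = 4147.64; nΣy² − (Σy)² = 140897.76 − 133225 = 7672.76
r = -1730.44 / √(4147.64 × 7672.76) = -1730.44 / 5641.2628 ≈ -0.307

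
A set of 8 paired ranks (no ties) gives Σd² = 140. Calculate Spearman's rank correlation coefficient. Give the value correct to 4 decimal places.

ρ = 1 − 6Σd² / [n(n²−1)] = 1 − 6×140 / (8×63)
  = 1 − 840/504 = 1 − 1.66667 ≈ -0.6667

-0.6667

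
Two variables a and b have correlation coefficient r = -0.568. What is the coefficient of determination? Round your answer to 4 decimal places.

0.3226

r² = (-0.568)² = 0.3226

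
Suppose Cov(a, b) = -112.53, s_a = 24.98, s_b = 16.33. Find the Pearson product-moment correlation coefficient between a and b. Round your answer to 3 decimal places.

-0.276

r = Cov(a,b) / (s_a · s_b) = -112.53 / (24.98 × 16.33)
  = -112.53 / 407.9234 ≈ -0.276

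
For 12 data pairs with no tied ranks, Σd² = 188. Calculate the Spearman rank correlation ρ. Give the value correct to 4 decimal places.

ρ = 1 − 6Σd² / [n(n²−1)] = 1 − 6×188 / (12×143)
  = 1 − 1128/1716 = 1 − 0.65734 ≈ 0.3427

0.3427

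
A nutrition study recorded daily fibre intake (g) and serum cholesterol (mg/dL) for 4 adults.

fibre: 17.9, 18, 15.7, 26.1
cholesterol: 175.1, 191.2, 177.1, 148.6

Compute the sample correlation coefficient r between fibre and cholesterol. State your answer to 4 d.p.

-0.8497

n = 4, Σx = 77.7, Σy = 692, Σx² = 1572.11, Σy² = 120663.82, Σxy = 13234.82
nΣxy − ΣxΣy = 52939.28 − 53768.4 = -829.12
nΣx² − (Σx)² = 6288.44 − 6037.29 = 251.15; nΣy² − (Σy)² = 482655.28 − 478864 = 3791.28
r = -829.12 / √(251.15 × 3791.28) = -829.12 / 975.7971 ≈ -0.8497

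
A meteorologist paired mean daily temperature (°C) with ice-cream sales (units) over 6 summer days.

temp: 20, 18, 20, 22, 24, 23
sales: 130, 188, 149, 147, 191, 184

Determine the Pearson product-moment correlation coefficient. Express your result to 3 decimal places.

0.277

n = 6, Σx = 127, Σy = 989, Σx² = 2713, Σy² = 166391, Σxy = 21014
nΣxy − ΣxΣy = 126084 − 125603 = 481
nΣx² − (Σx)² = 16278 − 16129 = 149; nΣy² − (Σy)² = 998346 − 978121 = 20225
r = 481 / √(149 × 20225) = 481 / 1735.9507 ≈ 0.277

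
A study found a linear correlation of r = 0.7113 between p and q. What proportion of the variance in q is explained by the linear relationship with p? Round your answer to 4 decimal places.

0.5059

r² = (0.7113)² = 0.5059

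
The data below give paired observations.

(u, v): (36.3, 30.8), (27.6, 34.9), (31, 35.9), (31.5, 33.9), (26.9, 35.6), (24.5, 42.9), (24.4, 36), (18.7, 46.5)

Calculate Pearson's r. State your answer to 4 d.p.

-0.8793

n = 8, Σu = 220.9, Σv = 296.5, Σu² = 6301.61, Σv² = 11170.69, Σuv = 8018.67
nΣuv − ΣuΣv = 64149.36 − 65496.85 = -1347.49
nΣu² − (Σu)² = 50412.88 − 48796.81 = 1616.07; nΣv² − (Σv)² = 89365.52 − 87912.25 = 1453.27
r = -1347.49 / √(1616.07 × 1453.27) = -1347.49 / 1532.5097 ≈ -0.8793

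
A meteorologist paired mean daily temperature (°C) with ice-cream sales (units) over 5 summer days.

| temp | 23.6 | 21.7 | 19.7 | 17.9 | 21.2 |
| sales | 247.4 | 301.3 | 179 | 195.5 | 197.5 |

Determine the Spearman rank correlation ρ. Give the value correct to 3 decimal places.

Rank temp: 5, 4, 2, 1, 3
Rank sales: 4, 5, 1, 2, 3
d = rank(temp) − rank(sales): 1, -1, 1, -1, 0; Σd² = 4
ρ = 1 − 6Σd² / [n(n²−1)] = 1 − 6×4 / (5×24) = 1 − 24/120 ≈ 0.800

0.800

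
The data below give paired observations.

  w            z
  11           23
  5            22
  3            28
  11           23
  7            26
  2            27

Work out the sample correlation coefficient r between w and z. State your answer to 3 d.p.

n = 6, Σw = 39, Σz = 149, Σw² = 329, Σz² = 3731, Σwz = 936
nΣwz − ΣwΣz = 5616 − 5811 = -195
nΣw² − (Σw)² = 1974 − 1521 = 453; nΣz² − (Σz)² = 22386 − 22201 = 185
r = -195 / √(453 × 185) = -195 / 289.4909 ≈ -0.674

-0.674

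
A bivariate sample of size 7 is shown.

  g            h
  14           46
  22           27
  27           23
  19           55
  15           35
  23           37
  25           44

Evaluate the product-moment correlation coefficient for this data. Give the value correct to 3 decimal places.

-0.458

n = 7, Σg = 145, Σh = 267, Σg² = 3149, Σh² = 10929, Σgh = 5380
nΣgh − ΣgΣh = 37660 − 38715 = -1055
nΣg² − (Σg)² = 22043 − 21025 = 1018; nΣh² − (Σh)² = 76503 − 71289 = 5214
r = -1055 / √(1018 × 5214) = -1055 / 2303.8776 ≈ -0.458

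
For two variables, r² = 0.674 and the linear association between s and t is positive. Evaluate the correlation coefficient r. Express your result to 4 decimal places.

0.8210

|r| = √0.674 = 0.8210
The association is positive, so r = 0.8210.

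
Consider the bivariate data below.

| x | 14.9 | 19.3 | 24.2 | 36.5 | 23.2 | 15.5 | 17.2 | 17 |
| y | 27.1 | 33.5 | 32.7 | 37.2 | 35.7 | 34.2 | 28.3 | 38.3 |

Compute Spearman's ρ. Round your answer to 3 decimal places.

0.333

Rank x: 1, 5, 7, 8, 6, 2, 4, 3
Rank y: 1, 4, 3, 7, 6, 5, 2, 8
d = rank(x) − rank(y): 0, 1, 4, 1, 0, -3, 2, -5; Σd² = 56
ρ = 1 − 6Σd² / [n(n²−1)] = 1 − 6×56 / (8×63) = 1 − 336/504 ≈ 0.333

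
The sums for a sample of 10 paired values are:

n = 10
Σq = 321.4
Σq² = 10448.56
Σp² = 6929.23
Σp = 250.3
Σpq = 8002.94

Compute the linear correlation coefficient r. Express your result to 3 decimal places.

-0.148

r = (nΣpq − ΣpΣq) / √[(nΣp² − (Σp)²)(nΣq² − (Σq)²)]
Numerator: 10×8002.94 − 250.3×321.4 = -417.02
Denominator: √[(69292.3 − 62650.09)(104485.6 − 103297.96)] = √[6642.21 × 1187.64] = 2808.6570
r = -417.02 / 2808.6570 ≈ -0.148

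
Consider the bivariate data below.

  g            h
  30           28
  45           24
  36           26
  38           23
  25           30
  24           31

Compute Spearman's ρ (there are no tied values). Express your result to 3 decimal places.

-0.943

Rank g: 3, 6, 4, 5, 2, 1
Rank h: 4, 2, 3, 1, 5, 6
d = rank(g) − rank(h): -1, 4, 1, 4, -3, -5; Σd² = 68
ρ = 1 − 6Σd² / [n(n²−1)] = 1 − 6×68 / (6×35) = 1 − 408/210 ≈ -0.943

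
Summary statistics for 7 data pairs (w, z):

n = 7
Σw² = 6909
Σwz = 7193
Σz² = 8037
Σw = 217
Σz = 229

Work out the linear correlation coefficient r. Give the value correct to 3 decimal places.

r = (nΣwz − ΣwΣz) / √[(nΣw² − (Σw)²)(nΣz² − (Σz)²)]
Numerator: 7×7193 − 217×229 = 658
Denominator: √[(48363 − 47089)(56259 − 52441)] = √[1274 × 3818] = 2205.4777
r = 658 / 2205.4777 ≈ 0.298

0.298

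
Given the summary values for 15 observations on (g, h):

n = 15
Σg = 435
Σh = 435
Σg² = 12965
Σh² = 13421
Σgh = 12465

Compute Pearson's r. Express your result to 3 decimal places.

-0.282

r = (nΣgh − ΣgΣh) / √[(nΣg² − (Σg)²)(nΣh² − (Σh)²)]
Numerator: 15×12465 − 435×435 = -2250
Denominator: √[(194475 − 189225)(201315 − 189225)] = √[5250 × 12090] = 7966.9630
r = -2250 / 7966.9630 ≈ -0.282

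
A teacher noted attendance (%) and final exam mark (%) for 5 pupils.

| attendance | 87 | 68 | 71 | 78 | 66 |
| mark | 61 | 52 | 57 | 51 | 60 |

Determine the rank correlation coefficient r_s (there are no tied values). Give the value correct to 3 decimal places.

0.100

Rank attendance: 5, 2, 3, 4, 1
Rank mark: 5, 2, 3, 1, 4
d = rank(attendance) − rank(mark): 0, 0, 0, 3, -3; Σd² = 18
ρ = 1 − 6Σd² / [n(n²−1)] = 1 − 6×18 / (5×24) = 1 − 108/120 ≈ 0.100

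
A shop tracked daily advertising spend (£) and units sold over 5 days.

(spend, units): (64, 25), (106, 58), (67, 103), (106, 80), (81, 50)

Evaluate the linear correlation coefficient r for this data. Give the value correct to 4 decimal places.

0.1578

n = 5, Σx = 424, Σy = 316, Σx² = 37618, Σy² = 23498, Σxy = 27179
nΣxy − ΣxΣy = 135895 − 133984 = 1911
nΣx² − (Σx)² = 188090 − 179776 = 8314; nΣy² − (Σy)² = 117490 − 99856 = 17634
r = 1911 / √(8314 × 17634) = 1911 / 12108.2235 ≈ 0.1578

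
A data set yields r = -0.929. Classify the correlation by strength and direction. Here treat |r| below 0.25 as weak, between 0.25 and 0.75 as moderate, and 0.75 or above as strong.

r = -0.929 < 0 so the relationship is negative.
|r| = 0.929, which falls in the strong range.

strong negative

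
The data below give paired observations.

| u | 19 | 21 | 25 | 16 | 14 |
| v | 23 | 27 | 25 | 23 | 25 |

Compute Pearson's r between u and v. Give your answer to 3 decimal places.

n = 5, Σu = 95, Σv = 123, Σu² = 1879, Σv² = 3037, Σuv = 2347
nΣuv − ΣuΣv = 11735 − 11685 = 50
nΣu² − (Σu)² = 9395 − 9025 = 370; nΣv² − (Σv)² = 15185 − 15129 = 56
r = 50 / √(370 × 56) = 50 / 143.9444 ≈ 0.347

0.347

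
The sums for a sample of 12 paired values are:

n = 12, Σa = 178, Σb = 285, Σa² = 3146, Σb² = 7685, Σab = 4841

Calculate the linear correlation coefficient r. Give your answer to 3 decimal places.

r = (nΣab − ΣaΣb) / √[(nΣa² − (Σa)²)(nΣb² − (Σb)²)]
Numerator: 12×4841 − 178×285 = 7362
Denominator: √[(37752 − 31684)(92220 − 81225)] = √[6068 × 10995] = 8168.0879
r = 7362 / 8168.0879 ≈ 0.901

0.901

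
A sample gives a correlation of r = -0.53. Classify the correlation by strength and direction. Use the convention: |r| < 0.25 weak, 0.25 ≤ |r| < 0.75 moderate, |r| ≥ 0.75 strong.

r = -0.53 < 0 so the relationship is negative.
|r| = 0.53, which falls in the moderate range.

moderate negative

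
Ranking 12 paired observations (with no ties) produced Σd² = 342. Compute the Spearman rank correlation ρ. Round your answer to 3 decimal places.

-0.196

ρ = 1 − 6Σd² / [n(n²−1)] = 1 − 6×342 / (12×143)
  = 1 − 2052/1716 = 1 − 1.1958 ≈ -0.196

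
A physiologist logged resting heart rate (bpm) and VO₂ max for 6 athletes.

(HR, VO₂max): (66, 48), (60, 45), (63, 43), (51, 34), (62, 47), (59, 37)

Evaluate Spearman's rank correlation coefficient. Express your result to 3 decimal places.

Rank HR: 6, 3, 5, 1, 4, 2
Rank VO₂max: 6, 4, 3, 1, 5, 2
d = rank(HR) − rank(VO₂max): 0, -1, 2, 0, -1, 0; Σd² = 6
ρ = 1 − 6Σd² / [n(n²−1)] = 1 − 6×6 / (6×35) = 1 − 36/210 ≈ 0.829

0.829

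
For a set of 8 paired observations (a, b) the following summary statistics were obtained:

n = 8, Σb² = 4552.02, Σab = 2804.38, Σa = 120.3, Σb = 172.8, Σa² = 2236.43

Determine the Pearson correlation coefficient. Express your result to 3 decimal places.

0.348

r = (nΣab − ΣaΣb) / √[(nΣa² − (Σa)²)(nΣb² − (Σb)²)]
Numerator: 8×2804.38 − 120.3×172.8 = 1647.2
Denominator: √[(17891.44 − 14472.09)(36416.16 − 29859.84)] = √[3419.35 × 6556.32] = 4734.8023
r = 1647.2 / 4734.8023 ≈ 0.348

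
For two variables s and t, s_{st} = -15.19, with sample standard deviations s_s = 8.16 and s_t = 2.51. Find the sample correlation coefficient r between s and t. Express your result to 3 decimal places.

r = Cov(s,t) / (s_s · s_t) = -15.19 / (8.16 × 2.51)
  = -15.19 / 20.4816 ≈ -0.742

-0.742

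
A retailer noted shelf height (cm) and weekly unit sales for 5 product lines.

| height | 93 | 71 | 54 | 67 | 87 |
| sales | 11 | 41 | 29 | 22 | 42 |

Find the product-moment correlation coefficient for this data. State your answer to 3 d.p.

-0.194

n = 5, Σx = 372, Σy = 145, Σx² = 28664, Σy² = 4891, Σxy = 10628
nΣxy − ΣxΣy = 53140 − 53940 = -800
nΣx² − (Σx)² = 143320 − 138384 = 4936; nΣy² − (Σy)² = 24455 − 21025 = 3430
r = -800 / √(4936 × 3430) = -800 / 4114.6665 ≈ -0.194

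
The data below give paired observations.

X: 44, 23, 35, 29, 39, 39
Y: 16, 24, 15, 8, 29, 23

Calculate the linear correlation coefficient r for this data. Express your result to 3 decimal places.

n = 6, ΣX = 209, ΣY = 115, ΣX² = 7573, ΣY² = 2491, ΣXY = 4041
nΣXY − ΣXΣY = 24246 − 24035 = 211
nΣX² − (ΣX)² = 45438 − 43681 = 1757; nΣY² − (ΣY)² = 14946 − 13225 = 1721
r = 211 / √(1757 × 1721) = 211 / 1738.9068 ≈ 0.121

0.121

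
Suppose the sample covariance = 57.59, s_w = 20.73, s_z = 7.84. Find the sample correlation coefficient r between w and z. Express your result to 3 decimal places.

0.354

r = Cov(w,z) / (s_w · s_z) = 57.59 / (20.73 × 7.84)
  = 57.59 / 162.5232 ≈ 0.354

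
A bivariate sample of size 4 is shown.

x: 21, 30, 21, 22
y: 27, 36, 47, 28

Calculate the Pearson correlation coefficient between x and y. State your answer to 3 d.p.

n = 4, Σx = 94, Σy = 138, Σx² = 2266, Σy² = 5018, Σxy = 3250
nΣxy − ΣxΣy = 13000 − 12972 = 28
nΣx² − (Σx)² = 9064 − 8836 = 228; nΣy² − (Σy)² = 20072 − 19044 = 1028
r = 28 / √(228 × 1028) = 28 / 484.1322 ≈ 0.058

0.058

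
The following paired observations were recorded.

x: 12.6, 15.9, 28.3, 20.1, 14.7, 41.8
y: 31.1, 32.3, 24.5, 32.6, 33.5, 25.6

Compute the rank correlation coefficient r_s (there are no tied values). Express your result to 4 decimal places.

-0.5429

Rank x: 1, 3, 5, 4, 2, 6
Rank y: 3, 4, 1, 5, 6, 2
d = rank(x) − rank(y): -2, -1, 4, -1, -4, 4; Σd² = 54
ρ = 1 − 6Σd² / [n(n²−1)] = 1 − 6×54 / (6×35) = 1 − 324/210 ≈ -0.5429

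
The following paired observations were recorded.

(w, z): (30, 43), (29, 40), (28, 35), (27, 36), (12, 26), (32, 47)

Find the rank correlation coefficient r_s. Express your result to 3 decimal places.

Rank w: 5, 4, 3, 2, 1, 6
Rank z: 5, 4, 2, 3, 1, 6
d = rank(w) − rank(z): 0, 0, 1, -1, 0, 0; Σd² = 2
ρ = 1 − 6Σd² / [n(n²−1)] = 1 − 6×2 / (6×35) = 1 − 12/210 ≈ 0.943

0.943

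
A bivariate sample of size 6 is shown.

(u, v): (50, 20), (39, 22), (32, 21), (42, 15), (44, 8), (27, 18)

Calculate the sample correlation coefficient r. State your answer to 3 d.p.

-0.267

n = 6, Σu = 234, Σv = 104, Σu² = 9474, Σv² = 1938, Σuv = 3998
nΣuv − ΣuΣv = 23988 − 24336 = -348
nΣu² − (Σu)² = 56844 − 54756 = 2088; nΣv² − (Σv)² = 11628 − 10816 = 812
r = -348 / √(2088 × 812) = -348 / 1302.0968 ≈ -0.267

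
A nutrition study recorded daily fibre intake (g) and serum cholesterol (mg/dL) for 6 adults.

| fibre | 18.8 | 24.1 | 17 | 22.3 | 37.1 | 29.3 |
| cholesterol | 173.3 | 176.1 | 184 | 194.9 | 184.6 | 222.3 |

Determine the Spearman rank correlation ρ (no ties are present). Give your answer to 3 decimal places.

Rank fibre: 2, 4, 1, 3, 6, 5
Rank cholesterol: 1, 2, 3, 5, 4, 6
d = rank(fibre) − rank(cholesterol): 1, 2, -2, -2, 2, -1; Σd² = 18
ρ = 1 − 6Σd² / [n(n²−1)] = 1 − 6×18 / (6×35) = 1 − 108/210 ≈ 0.486

0.486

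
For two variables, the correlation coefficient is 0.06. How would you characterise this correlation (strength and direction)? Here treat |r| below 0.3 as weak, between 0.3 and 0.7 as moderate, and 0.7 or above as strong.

r = 0.06 > 0 so the relationship is positive.
|r| = 0.06, which falls in the weak range.

weak positive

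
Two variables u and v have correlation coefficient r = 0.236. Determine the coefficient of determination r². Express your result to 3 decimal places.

r² = (0.236)² = 0.056

0.056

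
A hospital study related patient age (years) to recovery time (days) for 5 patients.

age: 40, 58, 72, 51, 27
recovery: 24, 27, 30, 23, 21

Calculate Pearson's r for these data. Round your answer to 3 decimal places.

n = 5, Σx = 248, Σy = 125, Σx² = 13478, Σy² = 3175, Σxy = 6426
nΣxy − ΣxΣy = 32130 − 31000 = 1130
nΣx² − (Σx)² = 67390 − 61504 = 5886; nΣy² − (Σy)² = 15875 − 15625 = 250
r = 1130 / √(5886 × 250) = 1130 / 1213.0540 ≈ 0.932

0.932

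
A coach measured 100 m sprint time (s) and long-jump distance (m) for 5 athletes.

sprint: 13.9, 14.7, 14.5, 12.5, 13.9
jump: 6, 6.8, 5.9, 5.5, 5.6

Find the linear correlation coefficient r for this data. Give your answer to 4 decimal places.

n = 5, Σx = 69.5, Σy = 29.8, Σx² = 969.01, Σy² = 178.66, Σxy = 415.5
nΣxy − ΣxΣy = 2077.5 − 2071.1 = 6.4
nΣx² − (Σx)² = 4845.05 − 4830.25 = 14.8; nΣy² − (Σy)² = 893.3 − 888.04 = 5.26
r = 6.4 / √(14.8 × 5.26) = 6.4 / 8.8232 ≈ 0.7254

0.7254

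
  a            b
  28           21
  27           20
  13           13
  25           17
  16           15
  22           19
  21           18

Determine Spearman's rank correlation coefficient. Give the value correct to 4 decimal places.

Rank a: 7, 6, 1, 5, 2, 4, 3
Rank b: 7, 6, 1, 3, 2, 5, 4
d = rank(a) − rank(b): 0, 0, 0, 2, 0, -1, -1; Σd² = 6
ρ = 1 − 6Σd² / [n(n²−1)] = 1 − 6×6 / (7×48) = 1 − 36/336 ≈ 0.8929

0.8929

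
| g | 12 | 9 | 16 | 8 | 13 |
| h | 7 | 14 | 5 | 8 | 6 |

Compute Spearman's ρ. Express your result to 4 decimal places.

-0.9000

Rank g: 3, 2, 5, 1, 4
Rank h: 3, 5, 1, 4, 2
d = rank(g) − rank(h): 0, -3, 4, -3, 2; Σd² = 38
ρ = 1 − 6Σd² / [n(n²−1)] = 1 − 6×38 / (5×24) = 1 − 228/120 ≈ -0.9000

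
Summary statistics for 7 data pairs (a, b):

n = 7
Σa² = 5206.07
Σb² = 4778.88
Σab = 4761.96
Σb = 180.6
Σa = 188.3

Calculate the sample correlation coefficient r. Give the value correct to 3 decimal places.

-0.742

r = (nΣab − ΣaΣb) / √[(nΣa² − (Σa)²)(nΣb² − (Σb)²)]
Numerator: 7×4761.96 − 188.3×180.6 = -673.26
Denominator: √[(36442.49 − 35456.89)(33452.16 − 32616.36)] = √[985.6 × 835.8] = 907.6147
r = -673.26 / 907.6147 ≈ -0.742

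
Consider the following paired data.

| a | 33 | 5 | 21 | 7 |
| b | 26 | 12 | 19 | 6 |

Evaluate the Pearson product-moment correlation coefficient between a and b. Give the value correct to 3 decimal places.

0.939

n = 4, Σa = 66, Σb = 63, Σa² = 1604, Σb² = 1217, Σab = 1359
nΣab − ΣaΣb = 5436 − 4158 = 1278
nΣa² − (Σa)² = 6416 − 4356 = 2060; nΣb² − (Σb)² = 4868 − 3969 = 899
r = 1278 / √(2060 × 899) = 1278 / 1360.8600 ≈ 0.939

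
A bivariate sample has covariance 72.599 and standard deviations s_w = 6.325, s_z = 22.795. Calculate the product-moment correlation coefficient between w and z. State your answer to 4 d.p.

r = Cov(w,z) / (s_w · s_z) = 72.599 / (6.325 × 22.795)
  = 72.599 / 144.1784 ≈ 0.5035

0.5035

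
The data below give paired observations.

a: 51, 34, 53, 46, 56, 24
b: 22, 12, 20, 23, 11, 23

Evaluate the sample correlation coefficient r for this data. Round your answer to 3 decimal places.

-0.197

n = 6, Σa = 264, Σb = 111, Σa² = 12394, Σb² = 2207, Σab = 4816
nΣab − ΣaΣb = 28896 − 29304 = -408
nΣa² − (Σa)² = 74364 − 69696 = 4668; nΣb² − (Σb)² = 13242 − 12321 = 921
r = -408 / √(4668 × 921) = -408 / 2073.4580 ≈ -0.197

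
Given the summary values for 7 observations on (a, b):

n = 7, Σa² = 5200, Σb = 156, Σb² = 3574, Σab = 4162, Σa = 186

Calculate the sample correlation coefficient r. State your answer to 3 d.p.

0.106

r = (nΣab − ΣaΣb) / √[(nΣa² − (Σa)²)(nΣb² − (Σb)²)]
Numerator: 7×4162 − 186×156 = 118
Denominator: √[(36400 − 34596)(25018 − 24336)] = √[1804 × 682] = 1109.2015
r = 118 / 1109.2015 ≈ 0.106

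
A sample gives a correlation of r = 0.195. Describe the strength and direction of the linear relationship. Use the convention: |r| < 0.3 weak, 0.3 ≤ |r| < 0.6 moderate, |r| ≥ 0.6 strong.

r = 0.195 > 0 so the relationship is positive.
|r| = 0.195, which falls in the weak range.

weak positive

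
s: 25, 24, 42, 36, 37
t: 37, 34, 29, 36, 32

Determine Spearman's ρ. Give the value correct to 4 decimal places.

-0.7000

Rank s: 2, 1, 5, 3, 4
Rank t: 5, 3, 1, 4, 2
d = rank(s) − rank(t): -3, -2, 4, -1, 2; Σd² = 34
ρ = 1 − 6Σd² / [n(n²−1)] = 1 − 6×34 / (5×24) = 1 − 204/120 ≈ -0.7000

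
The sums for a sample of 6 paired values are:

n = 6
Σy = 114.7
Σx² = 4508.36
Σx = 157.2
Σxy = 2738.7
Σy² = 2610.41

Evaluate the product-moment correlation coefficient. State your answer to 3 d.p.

-0.660

r = (nΣxy − ΣxΣy) / √[(nΣx² − (Σx)²)(nΣy² − (Σy)²)]
Numerator: 6×2738.7 − 157.2×114.7 = -1598.64
Denominator: √[(27050.16 − 24711.84)(15662.46 − 13156.09)] = √[2338.32 × 2506.37] = 2420.8873
r = -1598.64 / 2420.8873 ≈ -0.660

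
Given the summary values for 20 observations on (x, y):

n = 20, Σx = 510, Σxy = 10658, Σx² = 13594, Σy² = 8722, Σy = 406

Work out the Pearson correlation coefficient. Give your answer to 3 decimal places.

r = (nΣxy − ΣxΣy) / √[(nΣx² − (Σx)²)(nΣy² − (Σy)²)]
Numerator: 20×10658 − 510×406 = 6100
Denominator: √[(271880 − 260100)(174440 − 164836)] = √[11780 × 9604] = 10636.4994
r = 6100 / 10636.4994 ≈ 0.573

0.573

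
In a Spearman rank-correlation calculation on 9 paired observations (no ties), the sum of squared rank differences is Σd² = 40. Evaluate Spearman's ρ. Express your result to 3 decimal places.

ρ = 1 − 6Σd² / [n(n²−1)] = 1 − 6×40 / (9×80)
  = 1 − 240/720 = 1 − 0.3333 ≈ 0.667

0.667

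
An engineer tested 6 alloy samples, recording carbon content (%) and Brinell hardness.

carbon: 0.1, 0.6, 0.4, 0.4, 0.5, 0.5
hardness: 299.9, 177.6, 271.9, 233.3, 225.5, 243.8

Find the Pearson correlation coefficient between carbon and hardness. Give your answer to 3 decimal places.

n = 6, Σx = 2.5, Σy = 1452, Σx² = 1.19, Σy² = 360128.96, Σxy = 573.28
nΣxy − ΣxΣy = 3439.68 − 3630 = -190.32
nΣx² − (Σx)² = 7.14 − 6.25 = 0.89; nΣy² − (Σy)² = 2160773.76 − 2108304 = 52469.76
r = -190.32 / √(0.89 × 52469.76) = -190.32 / 216.0974 ≈ -0.881

-0.881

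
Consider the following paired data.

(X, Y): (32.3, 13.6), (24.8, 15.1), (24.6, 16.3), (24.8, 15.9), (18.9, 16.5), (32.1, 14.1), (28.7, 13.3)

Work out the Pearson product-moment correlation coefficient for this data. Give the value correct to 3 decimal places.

n = 7, ΣX = 186.2, ΣY = 104.8, ΣX² = 5089.84, ΣY² = 1579.42, ΣXY = 2755.23
nΣXY − ΣXΣY = 19286.61 − 19513.76 = -227.15
nΣX² − (ΣX)² = 35628.88 − 34670.44 = 958.44; nΣY² − (ΣY)² = 11055.94 − 10983.04 = 72.9
r = -227.15 / √(958.44 × 72.9) = -227.15 / 264.3299 ≈ -0.859

-0.859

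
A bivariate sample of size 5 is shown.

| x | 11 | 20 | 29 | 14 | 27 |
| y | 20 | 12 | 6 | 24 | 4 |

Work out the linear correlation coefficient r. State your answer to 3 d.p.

-0.937

n = 5, Σx = 101, Σy = 66, Σx² = 2287, Σy² = 1172, Σxy = 1078
nΣxy − ΣxΣy = 5390 − 6666 = -1276
nΣx² − (Σx)² = 11435 − 10201 = 1234; nΣy² − (Σy)² = 5860 − 4356 = 1504
r = -1276 / √(1234 × 1504) = -1276 / 1362.3274 ≈ -0.937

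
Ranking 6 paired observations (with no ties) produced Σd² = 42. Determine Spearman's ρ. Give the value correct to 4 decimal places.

ρ = 1 − 6Σd² / [n(n²−1)] = 1 − 6×42 / (6×35)
  = 1 − 252/210 = 1 − 1.20000 ≈ -0.2000

-0.2000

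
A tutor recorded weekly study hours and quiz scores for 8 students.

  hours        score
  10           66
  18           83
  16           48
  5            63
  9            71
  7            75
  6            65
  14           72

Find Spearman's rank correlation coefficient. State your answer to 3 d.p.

0.333

Rank hours: 5, 8, 7, 1, 4, 3, 2, 6
Rank score: 4, 8, 1, 2, 5, 7, 3, 6
d = rank(hours) − rank(score): 1, 0, 6, -1, -1, -4, -1, 0; Σd² = 56
ρ = 1 − 6Σd² / [n(n²−1)] = 1 − 6×56 / (8×63) = 1 − 336/504 ≈ 0.333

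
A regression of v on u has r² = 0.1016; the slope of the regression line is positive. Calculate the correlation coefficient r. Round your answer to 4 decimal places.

|r| = √0.1016 = 0.3187
The association is positive, so r = 0.3187.

0.3187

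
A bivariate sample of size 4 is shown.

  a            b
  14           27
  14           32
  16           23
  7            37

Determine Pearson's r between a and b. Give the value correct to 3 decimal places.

-0.893

n = 4, Σa = 51, Σb = 119, Σa² = 697, Σb² = 3651, Σab = 1453
nΣab − ΣaΣb = 5812 − 6069 = -257
nΣa² − (Σa)² = 2788 − 2601 = 187; nΣb² − (Σb)² = 14604 − 14161 = 443
r = -257 / √(187 × 443) = -257 / 287.8211 ≈ -0.893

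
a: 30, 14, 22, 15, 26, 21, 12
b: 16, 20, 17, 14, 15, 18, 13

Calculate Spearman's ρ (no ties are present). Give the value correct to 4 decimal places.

0.1429

Rank a: 7, 2, 5, 3, 6, 4, 1
Rank b: 4, 7, 5, 2, 3, 6, 1
d = rank(a) − rank(b): 3, -5, 0, 1, 3, -2, 0; Σd² = 48
ρ = 1 − 6Σd² / [n(n²−1)] = 1 − 6×48 / (7×48) = 1 − 288/336 ≈ 0.1429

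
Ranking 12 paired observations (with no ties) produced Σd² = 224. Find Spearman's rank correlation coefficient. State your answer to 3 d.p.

0.217

ρ = 1 − 6Σd² / [n(n²−1)] = 1 − 6×224 / (12×143)
  = 1 − 1344/1716 = 1 − 0.7832 ≈ 0.217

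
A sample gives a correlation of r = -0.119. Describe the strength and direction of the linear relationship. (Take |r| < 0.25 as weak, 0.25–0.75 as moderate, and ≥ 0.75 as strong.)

r = -0.119 < 0 so the relationship is negative.
|r| = 0.119, which falls in the weak range.

weak negative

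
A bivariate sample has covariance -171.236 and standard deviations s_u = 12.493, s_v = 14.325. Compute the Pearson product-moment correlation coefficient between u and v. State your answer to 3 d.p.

r = Cov(u,v) / (s_u · s_v) = -171.236 / (12.493 × 14.325)
  = -171.236 / 178.9622 ≈ -0.957

-0.957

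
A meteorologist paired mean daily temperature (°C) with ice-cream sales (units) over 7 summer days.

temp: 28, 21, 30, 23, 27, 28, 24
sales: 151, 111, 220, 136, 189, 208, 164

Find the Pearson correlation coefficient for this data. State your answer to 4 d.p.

n = 7, Σx = 181, Σy = 1179, Σx² = 4743, Σy² = 207899, Σxy = 31150
nΣxy − ΣxΣy = 218050 − 213399 = 4651
nΣx² − (Σx)² = 33201 − 32761 = 440; nΣy² − (Σy)² = 1455293 − 1390041 = 65252
r = 4651 / √(440 × 65252) = 4651 / 5358.2534 ≈ 0.8680

0.8680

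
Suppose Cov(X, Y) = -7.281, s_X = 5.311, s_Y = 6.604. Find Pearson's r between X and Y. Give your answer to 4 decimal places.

r = Cov(X,Y) / (s_X · s_Y) = -7.281 / (5.311 × 6.604)
  = -7.281 / 35.0738 ≈ -0.2076

-0.2076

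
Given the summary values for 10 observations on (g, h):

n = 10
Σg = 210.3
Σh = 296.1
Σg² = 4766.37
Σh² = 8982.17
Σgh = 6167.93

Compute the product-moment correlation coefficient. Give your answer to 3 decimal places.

-0.217

r = (nΣgh − ΣgΣh) / √[(nΣg² − (Σg)²)(nΣh² − (Σh)²)]
Numerator: 10×6167.93 − 210.3×296.1 = -590.53
Denominator: √[(47663.7 − 44226.09)(89821.7 − 87675.21)] = √[3437.61 × 2146.49] = 2716.3938
r = -590.53 / 2716.3938 ≈ -0.217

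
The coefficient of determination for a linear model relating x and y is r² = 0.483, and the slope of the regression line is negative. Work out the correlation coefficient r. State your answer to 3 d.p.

|r| = √0.483 = 0.695
The association is negative, so r = −0.695.

-0.695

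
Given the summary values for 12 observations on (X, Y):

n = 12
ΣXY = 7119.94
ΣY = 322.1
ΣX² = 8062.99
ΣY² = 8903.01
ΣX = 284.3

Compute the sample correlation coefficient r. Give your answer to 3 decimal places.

r = (nΣXY − ΣXΣY) / √[(nΣX² − (ΣX)²)(nΣY² − (ΣY)²)]
Numerator: 12×7119.94 − 284.3×322.1 = -6133.75
Denominator: √[(96755.88 − 80826.49)(106836.12 − 103748.41)] = √[15929.39 × 3087.71] = 7013.2258
r = -6133.75 / 7013.2258 ≈ -0.875

-0.875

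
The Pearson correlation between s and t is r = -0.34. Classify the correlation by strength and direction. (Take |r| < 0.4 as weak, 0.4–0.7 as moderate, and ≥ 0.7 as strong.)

weak negative

r = -0.34 < 0 so the relationship is negative.
|r| = 0.34, which falls in the weak range.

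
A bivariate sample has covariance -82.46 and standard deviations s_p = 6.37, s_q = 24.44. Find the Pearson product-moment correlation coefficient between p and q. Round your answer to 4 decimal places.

-0.5297

r = Cov(p,q) / (s_p · s_q) = -82.46 / (6.37 × 24.44)
  = -82.46 / 155.6828 ≈ -0.5297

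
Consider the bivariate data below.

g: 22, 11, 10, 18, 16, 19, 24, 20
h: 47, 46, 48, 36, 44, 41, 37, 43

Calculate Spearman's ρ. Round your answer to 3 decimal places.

Rank g: 7, 2, 1, 4, 3, 5, 8, 6
Rank h: 7, 6, 8, 1, 5, 3, 2, 4
d = rank(g) − rank(h): 0, -4, -7, 3, -2, 2, 6, 2; Σd² = 122
ρ = 1 − 6Σd² / [n(n²−1)] = 1 − 6×122 / (8×63) = 1 − 732/504 ≈ -0.452

-0.452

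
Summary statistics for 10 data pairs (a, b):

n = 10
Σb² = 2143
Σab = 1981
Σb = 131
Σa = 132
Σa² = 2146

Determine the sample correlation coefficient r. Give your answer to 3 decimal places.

0.607

r = (nΣab − ΣaΣb) / √[(nΣa² − (Σa)²)(nΣb² − (Σb)²)]
Numerator: 10×1981 − 132×131 = 2518
Denominator: √[(21460 − 17424)(21430 − 17161)] = √[4036 × 4269] = 4150.8655
r = 2518 / 4150.8655 ≈ 0.607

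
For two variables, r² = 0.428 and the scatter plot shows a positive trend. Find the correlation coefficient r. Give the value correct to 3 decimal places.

0.654

|r| = √0.428 = 0.654
The association is positive, so r = 0.654.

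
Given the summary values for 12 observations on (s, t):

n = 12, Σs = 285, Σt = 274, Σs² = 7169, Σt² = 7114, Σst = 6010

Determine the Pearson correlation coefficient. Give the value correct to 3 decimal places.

r = (nΣst − ΣsΣt) / √[(nΣs² − (Σs)²)(nΣt² − (Σt)²)]
Numerator: 12×6010 − 285×274 = -5970
Denominator: √[(86028 − 81225)(85368 − 75076)] = √[4803 × 10292] = 7030.8233
r = -5970 / 7030.8233 ≈ -0.849

-0.849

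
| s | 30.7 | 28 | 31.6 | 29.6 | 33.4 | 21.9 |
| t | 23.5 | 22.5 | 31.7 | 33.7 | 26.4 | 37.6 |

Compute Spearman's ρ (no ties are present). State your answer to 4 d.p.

-0.2571

Rank s: 4, 2, 5, 3, 6, 1
Rank t: 2, 1, 4, 5, 3, 6
d = rank(s) − rank(t): 2, 1, 1, -2, 3, -5; Σd² = 44
ρ = 1 − 6Σd² / [n(n²−1)] = 1 − 6×44 / (6×35) = 1 − 264/210 ≈ -0.2571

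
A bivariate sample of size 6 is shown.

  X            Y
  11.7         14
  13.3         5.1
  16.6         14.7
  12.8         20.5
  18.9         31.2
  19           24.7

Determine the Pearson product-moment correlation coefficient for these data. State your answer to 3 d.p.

n = 6, ΣX = 92.3, ΣY = 110.2, ΣX² = 1471.39, ΣY² = 2441.88, ΣXY = 1797.03
nΣXY − ΣXΣY = 10782.18 − 10171.46 = 610.72
nΣX² − (ΣX)² = 8828.34 − 8519.29 = 309.05; nΣY² − (ΣY)² = 14651.28 − 12144.04 = 2507.24
r = 610.72 / √(309.05 × 2507.24) = 610.72 / 880.2628 ≈ 0.694

0.694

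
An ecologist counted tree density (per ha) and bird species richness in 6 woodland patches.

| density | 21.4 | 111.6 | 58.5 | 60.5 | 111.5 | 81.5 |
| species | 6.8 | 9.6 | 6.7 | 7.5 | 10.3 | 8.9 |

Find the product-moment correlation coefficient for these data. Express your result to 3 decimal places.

n = 6, Σx = 445, Σy = 49.8, Σx² = 39069.52, Σy² = 424.84, Σxy = 3936.38
nΣxy − ΣxΣy = 23618.28 − 22161 = 1457.28
nΣx² − (Σx)² = 234417.12 − 198025 = 36392.12; nΣy² − (Σy)² = 2549.04 − 2480.04 = 69
r = 1457.28 / √(36392.12 × 69) = 1457.28 / 1584.6313 ≈ 0.920

0.920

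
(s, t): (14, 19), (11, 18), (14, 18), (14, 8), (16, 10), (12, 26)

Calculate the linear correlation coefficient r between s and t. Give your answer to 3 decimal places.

n = 6, Σs = 81, Σt = 99, Σs² = 1109, Σt² = 1849, Σst = 1300
nΣst − ΣsΣt = 7800 − 8019 = -219
nΣs² − (Σs)² = 6654 − 6561 = 93; nΣt² − (Σt)² = 11094 − 9801 = 1293
r = -219 / √(93 × 1293) = -219 / 346.7694 ≈ -0.632

-0.632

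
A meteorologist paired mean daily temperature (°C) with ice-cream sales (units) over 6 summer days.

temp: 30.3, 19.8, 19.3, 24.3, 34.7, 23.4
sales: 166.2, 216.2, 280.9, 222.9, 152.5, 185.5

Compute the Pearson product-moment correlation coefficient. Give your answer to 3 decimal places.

-0.839

n = 6, Σx = 151.8, Σy = 1224.2, Σx² = 4024.76, Σy² = 260620.6, Σxy = 29786.91
nΣxy − ΣxΣy = 178721.46 − 185833.56 = -7112.1
nΣx² − (Σx)² = 24148.56 − 23043.24 = 1105.32; nΣy² − (Σy)² = 1563723.6 − 1498665.64 = 65057.96
r = -7112.1 / √(1105.32 × 65057.96) = -7112.1 / 8479.9684 ≈ -0.839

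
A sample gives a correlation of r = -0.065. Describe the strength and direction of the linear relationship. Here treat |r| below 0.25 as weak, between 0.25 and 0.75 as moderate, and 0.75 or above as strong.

r = -0.065 < 0 so the relationship is negative.
|r| = 0.065, which falls in the weak range.

weak negative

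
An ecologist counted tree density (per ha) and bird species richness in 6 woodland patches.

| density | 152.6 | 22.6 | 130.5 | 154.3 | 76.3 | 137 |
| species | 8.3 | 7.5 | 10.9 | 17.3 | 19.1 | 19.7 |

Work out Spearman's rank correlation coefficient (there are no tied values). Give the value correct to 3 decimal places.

0.257

Rank density: 5, 1, 3, 6, 2, 4
Rank species: 2, 1, 3, 4, 5, 6
d = rank(density) − rank(species): 3, 0, 0, 2, -3, -2; Σd² = 26
ρ = 1 − 6Σd² / [n(n²−1)] = 1 − 6×26 / (6×35) = 1 − 156/210 ≈ 0.257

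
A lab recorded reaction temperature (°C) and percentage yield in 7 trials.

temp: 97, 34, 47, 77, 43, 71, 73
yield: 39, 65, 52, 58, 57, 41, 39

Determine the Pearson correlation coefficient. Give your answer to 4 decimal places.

-0.7427

n = 7, Σx = 442, Σy = 351, Σx² = 30922, Σy² = 18265, Σxy = 21112
nΣxy − ΣxΣy = 147784 − 155142 = -7358
nΣx² − (Σx)² = 216454 − 195364 = 21090; nΣy² − (Σy)² = 127855 − 123201 = 4654
r = -7358 / √(21090 × 4654) = -7358 / 9907.2125 ≈ -0.7427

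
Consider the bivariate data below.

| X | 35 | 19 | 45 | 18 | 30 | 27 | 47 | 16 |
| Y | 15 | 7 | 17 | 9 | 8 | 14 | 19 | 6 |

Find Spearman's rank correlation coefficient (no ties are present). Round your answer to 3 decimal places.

Rank X: 6, 3, 7, 2, 5, 4, 8, 1
Rank Y: 6, 2, 7, 4, 3, 5, 8, 1
d = rank(X) − rank(Y): 0, 1, 0, -2, 2, -1, 0, 0; Σd² = 10
ρ = 1 − 6Σd² / [n(n²−1)] = 1 − 6×10 / (8×63) = 1 − 60/504 ≈ 0.881

0.881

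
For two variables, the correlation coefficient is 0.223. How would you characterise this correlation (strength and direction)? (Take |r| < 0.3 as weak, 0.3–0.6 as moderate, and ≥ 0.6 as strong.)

r = 0.223 > 0 so the relationship is positive.
|r| = 0.223, which falls in the weak range.

weak positive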